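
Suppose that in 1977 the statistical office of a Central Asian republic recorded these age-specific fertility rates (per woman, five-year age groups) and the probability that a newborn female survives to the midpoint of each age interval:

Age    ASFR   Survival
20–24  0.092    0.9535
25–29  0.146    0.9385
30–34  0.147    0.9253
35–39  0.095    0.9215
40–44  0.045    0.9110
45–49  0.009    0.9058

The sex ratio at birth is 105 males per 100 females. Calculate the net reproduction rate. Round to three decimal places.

1.213

Proportion female at birth = 100 / (100 + 105) = 0.48780.
Each age group contributes 5 × ASFR × survival:
  20–24: 5 × 0.092 × 0.9535 = 0.43861
  25–29: 5 × 0.146 × 0.9385 = 0.68511
  30–34: 5 × 0.147 × 0.9253 = 0.68010
  35–39: 5 × 0.095 × 0.9215 = 0.43771
  40–44: 5 × 0.045 × 0.9110 = 0.20498
  45–49: 5 × 0.009 × 0.9058 = 0.04076
Sum = 2.48727
NRR = 0.48780 × 2.48727 = 1.21329
An NRR exceeding 1 indicates intrinsic growth under these rates.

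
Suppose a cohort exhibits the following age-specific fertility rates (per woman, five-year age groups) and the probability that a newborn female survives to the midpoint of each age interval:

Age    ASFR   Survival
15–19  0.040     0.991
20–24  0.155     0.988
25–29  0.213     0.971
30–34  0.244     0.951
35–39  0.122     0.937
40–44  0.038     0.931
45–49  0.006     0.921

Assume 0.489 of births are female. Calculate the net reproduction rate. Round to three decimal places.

1.924

Proportion female at birth = 0.489.
Each age group contributes 5 × ASFR × survival:
  15–19: 5 × 0.040 × 0.991 = 0.19820
  20–24: 5 × 0.155 × 0.988 = 0.76570
  25–29: 5 × 0.213 × 0.971 = 1.03412
  30–34: 5 × 0.244 × 0.951 = 1.16022
  35–39: 5 × 0.122 × 0.937 = 0.57157
  40–44: 5 × 0.038 × 0.931 = 0.17689
  45–49: 5 × 0.006 × 0.921 = 0.02763
Sum = 3.93433
NRR = 0.489 × 3.93433 = 1.92389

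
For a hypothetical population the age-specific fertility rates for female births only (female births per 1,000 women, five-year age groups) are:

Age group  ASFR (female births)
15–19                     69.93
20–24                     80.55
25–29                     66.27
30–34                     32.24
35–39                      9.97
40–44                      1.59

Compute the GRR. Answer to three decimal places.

1.303

Sum of female ASFRs = 69.93 + 80.55 + 66.27 + 32.24 + 9.97 + 1.59 = 260.55
GRR = 5 × 260.55 / 1000 = 1.30275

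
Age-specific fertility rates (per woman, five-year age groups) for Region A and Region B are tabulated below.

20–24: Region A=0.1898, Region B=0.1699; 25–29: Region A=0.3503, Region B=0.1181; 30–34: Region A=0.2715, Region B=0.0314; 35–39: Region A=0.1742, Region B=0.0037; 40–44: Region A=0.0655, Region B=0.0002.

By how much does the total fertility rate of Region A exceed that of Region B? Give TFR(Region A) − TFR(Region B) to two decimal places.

3.64

Region A:
  Sum of ASFRs = 0.1898 + 0.3503 + 0.2715 + 0.1742 + 0.0655 = 1.0513
  TFR = 5 × 1.0513 = 5.2565
Region B:
  Sum of ASFRs = 0.1699 + 0.1181 + 0.0314 + 0.0037 + 0.0002 = 0.3233
  TFR = 5 × 0.3233 = 1.6165
Difference = 5.2565 − 1.6165 = 3.64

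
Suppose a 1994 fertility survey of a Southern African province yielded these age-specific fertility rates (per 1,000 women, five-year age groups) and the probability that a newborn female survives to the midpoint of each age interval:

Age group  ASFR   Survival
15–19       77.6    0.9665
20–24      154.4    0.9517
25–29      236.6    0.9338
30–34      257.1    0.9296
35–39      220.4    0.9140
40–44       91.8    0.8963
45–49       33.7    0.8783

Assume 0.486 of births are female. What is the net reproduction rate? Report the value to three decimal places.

Proportion female at birth = 0.486.
Weighting each age-specific rate by interval width and survival:
  15–19: 5 × 77.6/1000 × 0.9665 = 0.37500
  20–24: 5 × 154.4/1000 × 0.9517 = 0.73471
  25–29: 5 × 236.6/1000 × 0.9338 = 1.10469
  30–34: 5 × 257.1/1000 × 0.9296 = 1.19500
  35–39: 5 × 220.4/1000 × 0.9140 = 1.00723
  40–44: 5 × 91.8/1000 × 0.8963 = 0.41140
  45–49: 5 × 33.7/1000 × 0.8783 = 0.14799
Sum = 4.97602
NRR = 0.486 × 4.97602 = 2.41835

2.418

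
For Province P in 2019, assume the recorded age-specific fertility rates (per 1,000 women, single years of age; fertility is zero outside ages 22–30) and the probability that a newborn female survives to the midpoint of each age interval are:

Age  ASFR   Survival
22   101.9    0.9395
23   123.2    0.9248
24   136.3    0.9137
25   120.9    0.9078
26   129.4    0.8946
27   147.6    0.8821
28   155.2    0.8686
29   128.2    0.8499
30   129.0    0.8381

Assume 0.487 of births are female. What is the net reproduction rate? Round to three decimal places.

0.507

Proportion female at birth = 0.487.
Survival-weighted fertility by age (1·fₓ·Sₓ):
  22: 1 × 101.9/1000 × 0.9395 = 0.09574
  23: 1 × 123.2/1000 × 0.9248 = 0.11394
  24: 1 × 136.3/1000 × 0.9137 = 0.12454
  25: 1 × 120.9/1000 × 0.9078 = 0.10975
  26: 1 × 129.4/1000 × 0.8946 = 0.11576
  27: 1 × 147.6/1000 × 0.8821 = 0.13020
  28: 1 × 155.2/1000 × 0.8686 = 0.13481
  29: 1 × 128.2/1000 × 0.8499 = 0.10896
  30: 1 × 129.0/1000 × 0.8381 = 0.10811
Sum = 1.04181
NRR = 0.487 × 1.04181 = 0.50736
With NRR below 1 the population is below replacement fertility.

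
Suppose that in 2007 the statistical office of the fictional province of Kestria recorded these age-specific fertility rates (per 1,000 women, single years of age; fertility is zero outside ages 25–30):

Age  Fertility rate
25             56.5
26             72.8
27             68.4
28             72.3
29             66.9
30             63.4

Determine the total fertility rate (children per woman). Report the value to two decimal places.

Sum of ASFRs = 56.5 + 72.8 + 68.4 + 72.3 + 66.9 + 63.4 = 400.3
TFR = 400.3 / 1000 = 0.4003

0.40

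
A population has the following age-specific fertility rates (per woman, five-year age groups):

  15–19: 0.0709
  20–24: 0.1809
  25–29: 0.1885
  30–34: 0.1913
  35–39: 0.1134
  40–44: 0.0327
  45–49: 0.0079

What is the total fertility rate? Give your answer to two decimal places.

3.93

Sum of ASFRs = 0.0709 + 0.1809 + 0.1885 + 0.1913 + 0.1134 + 0.0327 + 0.0079 = 0.7856
TFR = 5 × 0.7856 = 3.928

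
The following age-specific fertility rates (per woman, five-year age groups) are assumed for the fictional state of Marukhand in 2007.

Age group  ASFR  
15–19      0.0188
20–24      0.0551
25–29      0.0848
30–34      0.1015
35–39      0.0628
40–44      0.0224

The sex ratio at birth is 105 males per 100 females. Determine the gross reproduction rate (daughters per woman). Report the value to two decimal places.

Proportion female at birth = 100 / (100 + 105) = 0.48780.
Sum of ASFRs = 0.0188 + 0.0551 + 0.0848 + 0.1015 + 0.0628 + 0.0224 = 0.3454
TFR = 5 × 0.3454 = 1.727
GRR = 0.48780 × 1.727 = 0.84243

0.84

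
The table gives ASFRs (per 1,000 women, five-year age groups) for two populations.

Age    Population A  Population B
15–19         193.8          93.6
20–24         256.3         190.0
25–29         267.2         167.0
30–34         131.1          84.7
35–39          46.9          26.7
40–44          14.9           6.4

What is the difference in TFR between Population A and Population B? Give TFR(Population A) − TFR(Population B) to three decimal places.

1.709

Population A:
  Sum of ASFRs = 193.8 + 256.3 + 267.2 + 131.1 + 46.9 + 14.9 = 910.2
  TFR = 5 × 910.2 / 1000 = 4.551
Population B:
  Sum of ASFRs = 93.6 + 190.0 + 167.0 + 84.7 + 26.7 + 6.4 = 568.4
  TFR = 5 × 568.4 / 1000 = 2.842
Difference = 4.551 − 2.842 = 1.709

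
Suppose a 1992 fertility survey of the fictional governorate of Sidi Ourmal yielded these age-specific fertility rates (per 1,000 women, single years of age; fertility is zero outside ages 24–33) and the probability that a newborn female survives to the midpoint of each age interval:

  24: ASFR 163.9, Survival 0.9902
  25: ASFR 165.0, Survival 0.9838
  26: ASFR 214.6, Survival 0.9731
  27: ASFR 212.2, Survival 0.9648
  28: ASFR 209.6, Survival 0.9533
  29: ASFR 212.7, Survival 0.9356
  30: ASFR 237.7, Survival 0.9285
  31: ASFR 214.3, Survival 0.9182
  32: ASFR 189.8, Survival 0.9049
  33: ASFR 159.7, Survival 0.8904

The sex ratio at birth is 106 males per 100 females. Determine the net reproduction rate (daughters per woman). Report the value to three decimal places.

0.907

Proportion female at birth = 100 / (100 + 106) = 0.48544.
Survival-weighted fertility by age (1·fₓ·Sₓ):
  24: 1 × 163.9/1000 × 0.9902 = 0.16229
  25: 1 × 165.0/1000 × 0.9838 = 0.16233
  26: 1 × 214.6/1000 × 0.9731 = 0.20883
  27: 1 × 212.2/1000 × 0.9648 = 0.20473
  28: 1 × 209.6/1000 × 0.9533 = 0.19981
  29: 1 × 212.7/1000 × 0.9356 = 0.19900
  30: 1 × 237.7/1000 × 0.9285 = 0.22070
  31: 1 × 214.3/1000 × 0.9182 = 0.19677
  32: 1 × 189.8/1000 × 0.9049 = 0.17175
  33: 1 × 159.7/1000 × 0.8904 = 0.14220
Sum = 1.86841
NRR = 0.48544 × 1.86841 = 0.90700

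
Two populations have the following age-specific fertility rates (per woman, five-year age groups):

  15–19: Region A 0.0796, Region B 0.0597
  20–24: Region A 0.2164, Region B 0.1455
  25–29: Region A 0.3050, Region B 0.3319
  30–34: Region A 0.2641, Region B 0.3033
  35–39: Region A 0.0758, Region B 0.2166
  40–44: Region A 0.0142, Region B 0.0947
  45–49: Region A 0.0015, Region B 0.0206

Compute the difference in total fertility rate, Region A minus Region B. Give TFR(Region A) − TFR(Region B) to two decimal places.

Region A:
  Sum of ASFRs = 0.0796 + 0.2164 + 0.3050 + 0.2641 + 0.0758 + 0.0142 + 0.0015 = 0.9566
  TFR = 5 × 0.9566 = 4.783
Region B:
  Sum of ASFRs = 0.0597 + 0.1455 + 0.3319 + 0.3033 + 0.2166 + 0.0947 + 0.0206 = 1.1723
  TFR = 5 × 1.1723 = 5.8615
Difference = 4.783 − 5.8615 = -1.0785

-1.08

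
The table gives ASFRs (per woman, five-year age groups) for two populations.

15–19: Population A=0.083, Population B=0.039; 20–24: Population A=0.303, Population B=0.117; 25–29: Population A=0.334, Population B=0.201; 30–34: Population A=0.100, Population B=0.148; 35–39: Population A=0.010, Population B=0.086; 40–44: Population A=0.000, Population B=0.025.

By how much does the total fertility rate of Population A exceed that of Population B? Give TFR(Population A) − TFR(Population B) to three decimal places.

1.070

Population A:
  Sum of ASFRs = 0.083 + 0.303 + 0.334 + 0.100 + 0.010 + 0.000 = 0.830
  TFR = 5 × 0.830 = 4.15
Population B:
  Sum of ASFRs = 0.039 + 0.117 + 0.201 + 0.148 + 0.086 + 0.025 = 0.616
  TFR = 5 × 0.616 = 3.08
Difference = 4.15 − 3.08 = 1.07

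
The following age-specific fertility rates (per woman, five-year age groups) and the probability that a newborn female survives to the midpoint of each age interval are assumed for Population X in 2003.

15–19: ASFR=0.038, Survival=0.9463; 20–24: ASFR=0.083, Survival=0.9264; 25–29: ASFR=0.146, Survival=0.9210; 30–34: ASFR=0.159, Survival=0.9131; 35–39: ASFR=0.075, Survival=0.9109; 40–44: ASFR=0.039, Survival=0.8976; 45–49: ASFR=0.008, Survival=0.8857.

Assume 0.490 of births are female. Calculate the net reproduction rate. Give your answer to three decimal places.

1.232

Proportion female at birth = 0.490.
Weighting each age-specific rate by interval width and survival:
  15–19: 5 × 0.038 × 0.9463 = 0.17980
  20–24: 5 × 0.083 × 0.9264 = 0.38446
  25–29: 5 × 0.146 × 0.9210 = 0.67233
  30–34: 5 × 0.159 × 0.9131 = 0.72591
  35–39: 5 × 0.075 × 0.9109 = 0.34159
  40–44: 5 × 0.039 × 0.8976 = 0.17503
  45–49: 5 × 0.008 × 0.8857 = 0.03543
Sum = 2.51455
NRR = 0.490 × 2.51455 = 1.23213
With NRR above 1 the population is above replacement fertility.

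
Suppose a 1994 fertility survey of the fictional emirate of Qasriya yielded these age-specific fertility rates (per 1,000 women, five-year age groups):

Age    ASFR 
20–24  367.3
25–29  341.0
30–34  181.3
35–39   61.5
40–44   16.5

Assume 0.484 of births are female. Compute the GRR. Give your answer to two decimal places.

2.34

Proportion female at birth = 0.484.
Sum of ASFRs = 367.3 + 341.0 + 181.3 + 61.5 + 16.5 = 967.6
TFR = 5 × 967.6 / 1000 = 4.838
GRR = 0.484 × 4.838 = 2.34159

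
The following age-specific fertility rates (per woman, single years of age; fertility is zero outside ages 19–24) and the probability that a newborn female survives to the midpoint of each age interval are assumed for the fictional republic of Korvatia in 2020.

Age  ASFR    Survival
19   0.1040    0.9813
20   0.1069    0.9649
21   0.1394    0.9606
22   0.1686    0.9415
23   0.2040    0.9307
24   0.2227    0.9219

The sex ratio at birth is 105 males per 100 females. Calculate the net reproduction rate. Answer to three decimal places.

Proportion female at birth = 100 / (100 + 105) = 0.48780.
Per-age-group product (1 × ASFR × survival probability):
  19: 1 × 0.1040 × 0.9813 = 0.10206
  20: 1 × 0.1069 × 0.9649 = 0.10315
  21: 1 × 0.1394 × 0.9606 = 0.13391
  22: 1 × 0.1686 × 0.9415 = 0.15874
  23: 1 × 0.2040 × 0.9307 = 0.18986
  24: 1 × 0.2227 × 0.9219 = 0.20531
Sum = 0.89303
NRR = 0.48780 × 0.89303 = 0.43562

0.436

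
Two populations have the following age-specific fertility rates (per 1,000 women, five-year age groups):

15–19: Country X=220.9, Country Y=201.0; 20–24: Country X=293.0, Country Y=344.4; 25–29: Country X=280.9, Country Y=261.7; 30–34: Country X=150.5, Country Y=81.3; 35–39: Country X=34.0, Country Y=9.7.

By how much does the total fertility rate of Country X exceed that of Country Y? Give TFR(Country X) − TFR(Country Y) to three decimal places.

Country X:
  Sum of ASFRs = 220.9 + 293.0 + 280.9 + 150.5 + 34.0 = 979.3
  TFR = 5 × 979.3 / 1000 = 4.8965
Country Y:
  Sum of ASFRs = 201.0 + 344.4 + 261.7 + 81.3 + 9.7 = 898.1
  TFR = 5 × 898.1 / 1000 = 4.4905
Difference = 4.8965 − 4.4905 = 0.406

0.406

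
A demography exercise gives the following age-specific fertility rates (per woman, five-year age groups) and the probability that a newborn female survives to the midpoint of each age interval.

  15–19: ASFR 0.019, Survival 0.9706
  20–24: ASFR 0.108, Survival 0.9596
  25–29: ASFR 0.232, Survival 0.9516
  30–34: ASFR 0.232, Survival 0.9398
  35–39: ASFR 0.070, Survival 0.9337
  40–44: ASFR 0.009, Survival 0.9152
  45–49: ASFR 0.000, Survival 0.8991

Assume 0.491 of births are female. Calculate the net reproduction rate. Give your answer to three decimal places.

Proportion female at birth = 0.491.
Each age group contributes 5 × ASFR × survival:
  15–19: 5 × 0.019 × 0.9706 = 0.09221
  20–24: 5 × 0.108 × 0.9596 = 0.51818
  25–29: 5 × 0.232 × 0.9516 = 1.10386
  30–34: 5 × 0.232 × 0.9398 = 1.09017
  35–39: 5 × 0.070 × 0.9337 = 0.32680
  40–44: 5 × 0.009 × 0.9152 = 0.04118
  45–49: 5 × 0.000 × 0.8991 = 0.00000
Sum = 3.17240
NRR = 0.491 × 3.17240 = 1.55765
An NRR exceeding 1 indicates intrinsic growth under these rates.

1.558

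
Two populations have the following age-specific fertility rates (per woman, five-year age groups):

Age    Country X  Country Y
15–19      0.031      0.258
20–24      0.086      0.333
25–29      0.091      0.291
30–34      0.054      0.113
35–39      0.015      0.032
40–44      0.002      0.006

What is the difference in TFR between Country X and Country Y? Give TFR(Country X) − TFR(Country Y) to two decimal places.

Country X:
  Sum of ASFRs = 0.031 + 0.086 + 0.091 + 0.054 + 0.015 + 0.002 = 0.279
  TFR = 5 × 0.279 = 1.395
Country Y:
  Sum of ASFRs = 0.258 + 0.333 + 0.291 + 0.113 + 0.032 + 0.006 = 1.033
  TFR = 5 × 1.033 = 5.165
Difference = 1.395 − 5.165 = -3.77

-3.77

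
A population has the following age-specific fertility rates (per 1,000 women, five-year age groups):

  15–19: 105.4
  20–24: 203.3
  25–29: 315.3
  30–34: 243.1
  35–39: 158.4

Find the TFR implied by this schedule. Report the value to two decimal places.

Sum of ASFRs = 105.4 + 203.3 + 315.3 + 243.1 + 158.4 = 1025.5
TFR = 5 × 1025.5 / 1000 = 5.1275

5.13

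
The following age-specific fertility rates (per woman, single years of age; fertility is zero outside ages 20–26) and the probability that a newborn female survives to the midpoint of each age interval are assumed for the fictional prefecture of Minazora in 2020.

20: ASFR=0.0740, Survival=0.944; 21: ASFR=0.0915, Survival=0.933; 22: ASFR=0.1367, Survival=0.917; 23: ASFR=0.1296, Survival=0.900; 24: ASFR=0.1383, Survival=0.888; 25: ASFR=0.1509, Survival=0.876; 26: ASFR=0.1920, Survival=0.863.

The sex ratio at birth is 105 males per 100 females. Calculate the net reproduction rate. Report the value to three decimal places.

Proportion female at birth = 100 / (100 + 105) = 0.48780.
Survival-weighted fertility by age (1·fₓ·Sₓ):
  20: 1 × 0.0740 × 0.944 = 0.06986
  21: 1 × 0.0915 × 0.933 = 0.08537
  22: 1 × 0.1367 × 0.917 = 0.12535
  23: 1 × 0.1296 × 0.900 = 0.11664
  24: 1 × 0.1383 × 0.888 = 0.12281
  25: 1 × 0.1509 × 0.876 = 0.13219
  26: 1 × 0.1920 × 0.863 = 0.16570
Sum = 0.81792
NRR = 0.48780 × 0.81792 = 0.39898

0.399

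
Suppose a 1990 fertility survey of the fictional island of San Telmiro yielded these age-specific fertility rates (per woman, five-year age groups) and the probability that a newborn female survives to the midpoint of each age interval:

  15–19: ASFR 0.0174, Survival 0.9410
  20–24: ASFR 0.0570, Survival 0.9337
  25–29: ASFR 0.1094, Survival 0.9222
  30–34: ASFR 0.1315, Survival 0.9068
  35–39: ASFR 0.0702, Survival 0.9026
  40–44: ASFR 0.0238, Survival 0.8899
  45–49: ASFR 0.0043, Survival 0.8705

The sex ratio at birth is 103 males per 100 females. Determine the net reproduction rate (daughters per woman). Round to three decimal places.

Proportion female at birth = 100 / (100 + 103) = 0.49261.
Per-age-group product (5 × ASFR × survival probability):
  15–19: 5 × 0.0174 × 0.9410 = 0.08187
  20–24: 5 × 0.0570 × 0.9337 = 0.26610
  25–29: 5 × 0.1094 × 0.9222 = 0.50444
  30–34: 5 × 0.1315 × 0.9068 = 0.59622
  35–39: 5 × 0.0702 × 0.9026 = 0.31681
  40–44: 5 × 0.0238 × 0.8899 = 0.10590
  45–49: 5 × 0.0043 × 0.8705 = 0.01872
Sum = 1.89006
NRR = 0.49261 × 1.89006 = 0.93106
NRR < 1, so the cohort does not fully replace itself.

0.931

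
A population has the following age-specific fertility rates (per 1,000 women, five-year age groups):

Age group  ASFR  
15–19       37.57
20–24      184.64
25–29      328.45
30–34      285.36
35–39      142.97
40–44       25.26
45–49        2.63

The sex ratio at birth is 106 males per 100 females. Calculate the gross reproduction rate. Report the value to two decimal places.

Proportion female at birth = 100 / (100 + 106) = 0.48544.
Sum of ASFRs = 37.57 + 184.64 + 328.45 + 285.36 + 142.97 + 25.26 + 2.63 = 1006.88
TFR = 5 × 1006.88 / 1000 = 5.0344
GRR = 0.48544 × 5.0344 = 2.44390

2.44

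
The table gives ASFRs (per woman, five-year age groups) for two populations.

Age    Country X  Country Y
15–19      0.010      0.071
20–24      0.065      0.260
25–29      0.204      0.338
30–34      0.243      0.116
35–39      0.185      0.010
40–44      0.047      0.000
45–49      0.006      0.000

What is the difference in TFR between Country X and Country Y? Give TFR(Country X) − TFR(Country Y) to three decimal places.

-0.175

Country X:
  Sum of ASFRs = 0.010 + 0.065 + 0.204 + 0.243 + 0.185 + 0.047 + 0.006 = 0.760
  TFR = 5 × 0.760 = 3.8
Country Y:
  Sum of ASFRs = 0.071 + 0.260 + 0.338 + 0.116 + 0.010 + 0.000 + 0.000 = 0.795
  TFR = 5 × 0.795 = 3.975
Difference = 3.8 − 3.975 = -0.175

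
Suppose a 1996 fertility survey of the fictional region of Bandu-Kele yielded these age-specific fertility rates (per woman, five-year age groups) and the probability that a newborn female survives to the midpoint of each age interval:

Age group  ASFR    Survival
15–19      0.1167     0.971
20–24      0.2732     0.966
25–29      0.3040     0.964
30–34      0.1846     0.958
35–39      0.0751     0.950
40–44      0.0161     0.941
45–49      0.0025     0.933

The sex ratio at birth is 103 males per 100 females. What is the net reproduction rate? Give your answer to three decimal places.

Proportion female at birth = 100 / (100 + 103) = 0.49261.
Survival-weighted fertility by age (5·fₓ·Sₓ):
  15–19: 5 × 0.1167 × 0.971 = 0.56658
  20–24: 5 × 0.2732 × 0.966 = 1.31956
  25–29: 5 × 0.3040 × 0.964 = 1.46528
  30–34: 5 × 0.1846 × 0.958 = 0.88423
  35–39: 5 × 0.0751 × 0.950 = 0.35673
  40–44: 5 × 0.0161 × 0.941 = 0.07575
  45–49: 5 × 0.0025 × 0.933 = 0.01166
Sum = 4.67979
NRR = 0.49261 × 4.67979 = 2.30531
An NRR exceeding 1 indicates intrinsic growth under these rates.

2.305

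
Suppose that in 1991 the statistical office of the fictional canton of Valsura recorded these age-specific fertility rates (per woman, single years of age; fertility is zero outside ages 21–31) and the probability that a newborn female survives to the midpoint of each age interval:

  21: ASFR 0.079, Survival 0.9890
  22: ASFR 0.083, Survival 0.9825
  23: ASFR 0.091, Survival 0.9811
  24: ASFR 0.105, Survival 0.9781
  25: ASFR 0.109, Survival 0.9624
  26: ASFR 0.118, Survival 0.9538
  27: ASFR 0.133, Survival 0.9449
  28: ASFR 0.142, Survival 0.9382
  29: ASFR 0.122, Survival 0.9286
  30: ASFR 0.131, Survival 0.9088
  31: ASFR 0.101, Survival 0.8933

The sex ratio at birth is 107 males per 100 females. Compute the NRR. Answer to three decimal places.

0.556

Proportion female at birth = 100 / (100 + 107) = 0.48309.
Survival-weighted fertility by age (1·fₓ·Sₓ):
  21: 1 × 0.079 × 0.9890 = 0.07813
  22: 1 × 0.083 × 0.9825 = 0.08155
  23: 1 × 0.091 × 0.9811 = 0.08928
  24: 1 × 0.105 × 0.9781 = 0.10270
  25: 1 × 0.109 × 0.9624 = 0.10490
  26: 1 × 0.118 × 0.9538 = 0.11255
  27: 1 × 0.133 × 0.9449 = 0.12567
  28: 1 × 0.142 × 0.9382 = 0.13322
  29: 1 × 0.122 × 0.9286 = 0.11329
  30: 1 × 0.131 × 0.9088 = 0.11905
  31: 1 × 0.101 × 0.8933 = 0.09022
Sum = 1.15056
NRR = 0.48309 × 1.15056 = 0.55582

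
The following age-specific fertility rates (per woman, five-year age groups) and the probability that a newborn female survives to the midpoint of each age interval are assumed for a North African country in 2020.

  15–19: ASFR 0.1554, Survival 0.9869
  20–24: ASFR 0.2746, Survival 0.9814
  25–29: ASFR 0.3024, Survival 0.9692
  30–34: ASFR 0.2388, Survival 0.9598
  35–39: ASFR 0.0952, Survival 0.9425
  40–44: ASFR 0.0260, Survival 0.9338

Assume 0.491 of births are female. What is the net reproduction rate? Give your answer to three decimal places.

2.600

Proportion female at birth = 0.491.
Each age group contributes 5 × ASFR × survival:
  15–19: 5 × 0.1554 × 0.9869 = 0.76682
  20–24: 5 × 0.2746 × 0.9814 = 1.34746
  25–29: 5 × 0.3024 × 0.9692 = 1.46543
  30–34: 5 × 0.2388 × 0.9598 = 1.14600
  35–39: 5 × 0.0952 × 0.9425 = 0.44863
  40–44: 5 × 0.0260 × 0.9338 = 0.12139
Sum = 5.29573
NRR = 0.491 × 5.29573 = 2.60020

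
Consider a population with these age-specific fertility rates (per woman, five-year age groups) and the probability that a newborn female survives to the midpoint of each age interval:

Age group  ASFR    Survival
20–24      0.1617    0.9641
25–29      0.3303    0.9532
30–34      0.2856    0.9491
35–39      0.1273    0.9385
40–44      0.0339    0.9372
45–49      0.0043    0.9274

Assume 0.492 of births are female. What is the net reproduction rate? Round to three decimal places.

Proportion female at birth = 0.492.
Each age group contributes 5 × ASFR × survival:
  20–24: 5 × 0.1617 × 0.9641 = 0.77947
  25–29: 5 × 0.3303 × 0.9532 = 1.57421
  30–34: 5 × 0.2856 × 0.9491 = 1.35531
  35–39: 5 × 0.1273 × 0.9385 = 0.59736
  40–44: 5 × 0.0339 × 0.9372 = 0.15886
  45–49: 5 × 0.0043 × 0.9274 = 0.01994
Sum = 4.48515
NRR = 0.492 × 4.48515 = 2.20669
NRR > 1, so each generation more than replaces itself.

2.207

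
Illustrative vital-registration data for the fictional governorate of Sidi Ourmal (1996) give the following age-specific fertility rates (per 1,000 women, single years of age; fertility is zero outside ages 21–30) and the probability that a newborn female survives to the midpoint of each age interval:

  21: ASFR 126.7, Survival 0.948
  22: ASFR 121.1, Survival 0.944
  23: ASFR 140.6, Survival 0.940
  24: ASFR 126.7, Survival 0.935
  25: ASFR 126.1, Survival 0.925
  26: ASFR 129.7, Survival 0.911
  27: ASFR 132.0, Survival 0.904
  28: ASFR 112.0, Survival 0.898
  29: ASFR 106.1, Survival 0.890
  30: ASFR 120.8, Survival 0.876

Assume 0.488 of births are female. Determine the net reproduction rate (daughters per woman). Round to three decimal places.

0.556

Proportion female at birth = 0.488.
Each age group contributes 1 × ASFR × survival:
  21: 1 × 126.7/1000 × 0.948 = 0.12011
  22: 1 × 121.1/1000 × 0.944 = 0.11432
  23: 1 × 140.6/1000 × 0.940 = 0.13216
  24: 1 × 126.7/1000 × 0.935 = 0.11846
  25: 1 × 126.1/1000 × 0.925 = 0.11664
  26: 1 × 129.7/1000 × 0.911 = 0.11816
  27: 1 × 132.0/1000 × 0.904 = 0.11933
  28: 1 × 112.0/1000 × 0.898 = 0.10058
  29: 1 × 106.1/1000 × 0.890 = 0.09443
  30: 1 × 120.8/1000 × 0.876 = 0.10582
Sum = 1.14001
NRR = 0.488 × 1.14001 = 0.55632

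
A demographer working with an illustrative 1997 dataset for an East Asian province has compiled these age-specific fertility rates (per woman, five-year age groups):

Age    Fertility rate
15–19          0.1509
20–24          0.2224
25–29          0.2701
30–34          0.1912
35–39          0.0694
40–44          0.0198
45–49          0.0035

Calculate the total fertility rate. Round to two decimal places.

Sum of ASFRs = 0.1509 + 0.2224 + 0.2701 + 0.1912 + 0.0694 + 0.0198 + 0.0035 = 0.9273
TFR = 5 × 0.9273 = 4.6365

4.64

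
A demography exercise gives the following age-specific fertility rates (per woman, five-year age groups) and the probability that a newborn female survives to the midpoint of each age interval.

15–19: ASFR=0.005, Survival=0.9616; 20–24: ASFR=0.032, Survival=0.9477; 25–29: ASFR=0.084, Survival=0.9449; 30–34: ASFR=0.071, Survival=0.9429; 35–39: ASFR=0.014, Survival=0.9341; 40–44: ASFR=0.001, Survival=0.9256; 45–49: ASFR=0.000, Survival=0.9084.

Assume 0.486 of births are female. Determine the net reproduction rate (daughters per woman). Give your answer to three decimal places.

0.475

Proportion female at birth = 0.486.
Weighting each age-specific rate by interval width and survival:
  15–19: 5 × 0.005 × 0.9616 = 0.02404
  20–24: 5 × 0.032 × 0.9477 = 0.15163
  25–29: 5 × 0.084 × 0.9449 = 0.39686
  30–34: 5 × 0.071 × 0.9429 = 0.33473
  35–39: 5 × 0.014 × 0.9341 = 0.06539
  40–44: 5 × 0.001 × 0.9256 = 0.00463
  45–49: 5 × 0.000 × 0.9084 = 0.00000
Sum = 0.97728
NRR = 0.486 × 0.97728 = 0.47496
An NRR under 1 implies long-run decline under these rates.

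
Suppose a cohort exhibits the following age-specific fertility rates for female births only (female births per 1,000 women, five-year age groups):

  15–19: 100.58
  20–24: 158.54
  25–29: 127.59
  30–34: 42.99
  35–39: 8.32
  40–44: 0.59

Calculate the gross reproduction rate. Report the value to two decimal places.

Sum of female ASFRs = 100.58 + 158.54 + 127.59 + 42.99 + 8.32 + 0.59 = 438.61
GRR = 5 × 438.61 / 1000 = 2.19305

2.19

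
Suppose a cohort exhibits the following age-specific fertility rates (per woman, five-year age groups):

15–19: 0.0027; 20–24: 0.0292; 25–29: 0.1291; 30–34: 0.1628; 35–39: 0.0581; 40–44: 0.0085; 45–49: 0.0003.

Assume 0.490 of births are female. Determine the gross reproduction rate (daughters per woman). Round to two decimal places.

Proportion female at birth = 0.490.
Sum of ASFRs = 0.0027 + 0.0292 + 0.1291 + 0.1628 + 0.0581 + 0.0085 + 0.0003 = 0.3907
TFR = 5 × 0.3907 = 1.9535
GRR = 0.490 × 1.9535 = 0.95722

0.96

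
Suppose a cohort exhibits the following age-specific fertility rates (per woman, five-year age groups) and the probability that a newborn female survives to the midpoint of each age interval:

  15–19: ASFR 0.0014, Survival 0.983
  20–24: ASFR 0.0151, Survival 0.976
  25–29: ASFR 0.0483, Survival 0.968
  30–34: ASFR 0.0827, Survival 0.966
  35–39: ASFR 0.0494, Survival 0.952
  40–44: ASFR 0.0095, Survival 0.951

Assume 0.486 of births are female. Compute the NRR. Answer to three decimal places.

0.483

Proportion female at birth = 0.486.
Per-age-group product (5 × ASFR × survival probability):
  15–19: 5 × 0.0014 × 0.983 = 0.00688
  20–24: 5 × 0.0151 × 0.976 = 0.07369
  25–29: 5 × 0.0483 × 0.968 = 0.23377
  30–34: 5 × 0.0827 × 0.966 = 0.39944
  35–39: 5 × 0.0494 × 0.952 = 0.23514
  40–44: 5 × 0.0095 × 0.951 = 0.04517
Sum = 0.99409
NRR = 0.486 × 0.99409 = 0.48313
An NRR under 1 implies long-run decline under these rates.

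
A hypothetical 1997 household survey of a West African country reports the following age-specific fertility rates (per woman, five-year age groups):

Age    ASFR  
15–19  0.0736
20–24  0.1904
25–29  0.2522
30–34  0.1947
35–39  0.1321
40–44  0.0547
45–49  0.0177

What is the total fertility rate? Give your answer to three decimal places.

Sum of ASFRs = 0.0736 + 0.1904 + 0.2522 + 0.1947 + 0.1321 + 0.0547 + 0.0177 = 0.9154
TFR = 5 × 0.9154 = 4.577

4.577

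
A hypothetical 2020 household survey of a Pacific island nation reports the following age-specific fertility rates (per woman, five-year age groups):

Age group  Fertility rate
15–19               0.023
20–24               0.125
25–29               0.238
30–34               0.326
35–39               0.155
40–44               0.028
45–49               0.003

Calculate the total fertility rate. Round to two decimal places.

4.49

Sum of ASFRs = 0.023 + 0.125 + 0.238 + 0.326 + 0.155 + 0.028 + 0.003 = 0.898
TFR = 5 × 0.898 = 4.49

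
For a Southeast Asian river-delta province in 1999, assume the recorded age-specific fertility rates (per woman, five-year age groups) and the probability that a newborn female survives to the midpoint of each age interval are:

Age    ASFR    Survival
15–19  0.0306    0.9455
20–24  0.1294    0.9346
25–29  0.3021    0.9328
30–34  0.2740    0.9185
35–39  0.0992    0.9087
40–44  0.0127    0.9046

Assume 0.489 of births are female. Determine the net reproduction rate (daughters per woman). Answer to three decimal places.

Proportion female at birth = 0.489.
Each age group contributes 5 × ASFR × survival:
  15–19: 5 × 0.0306 × 0.9455 = 0.14466
  20–24: 5 × 0.1294 × 0.9346 = 0.60469
  25–29: 5 × 0.3021 × 0.9328 = 1.40899
  30–34: 5 × 0.2740 × 0.9185 = 1.25835
  35–39: 5 × 0.0992 × 0.9087 = 0.45072
  40–44: 5 × 0.0127 × 0.9046 = 0.05744
Sum = 3.92485
NRR = 0.489 × 3.92485 = 1.91925

1.919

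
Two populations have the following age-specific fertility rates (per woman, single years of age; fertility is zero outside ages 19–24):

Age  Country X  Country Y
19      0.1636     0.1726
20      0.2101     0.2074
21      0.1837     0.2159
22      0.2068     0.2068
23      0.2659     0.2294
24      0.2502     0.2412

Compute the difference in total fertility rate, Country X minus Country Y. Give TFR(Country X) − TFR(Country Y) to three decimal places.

0.007

Country X:
  Sum of ASFRs = 0.1636 + 0.2101 + 0.1837 + 0.2068 + 0.2659 + 0.2502 = 1.2803
  TFR = 1.2803
Country Y:
  Sum of ASFRs = 0.1726 + 0.2074 + 0.2159 + 0.2068 + 0.2294 + 0.2412 = 1.2733
  TFR = 1.2733
Difference = 1.2803 − 1.2733 = 0.007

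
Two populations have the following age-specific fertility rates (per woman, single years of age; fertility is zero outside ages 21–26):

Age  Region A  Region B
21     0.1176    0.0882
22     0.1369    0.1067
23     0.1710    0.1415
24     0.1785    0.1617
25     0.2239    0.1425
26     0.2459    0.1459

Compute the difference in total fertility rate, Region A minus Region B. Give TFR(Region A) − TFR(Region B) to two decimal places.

0.29

Region A:
  Sum of ASFRs = 0.1176 + 0.1369 + 0.1710 + 0.1785 + 0.2239 + 0.2459 = 1.0738
  TFR = 1.0738
Region B:
  Sum of ASFRs = 0.0882 + 0.1067 + 0.1415 + 0.1617 + 0.1425 + 0.1459 = 0.7865
  TFR = 0.7865
Difference = 1.0738 − 0.7865 = 0.2873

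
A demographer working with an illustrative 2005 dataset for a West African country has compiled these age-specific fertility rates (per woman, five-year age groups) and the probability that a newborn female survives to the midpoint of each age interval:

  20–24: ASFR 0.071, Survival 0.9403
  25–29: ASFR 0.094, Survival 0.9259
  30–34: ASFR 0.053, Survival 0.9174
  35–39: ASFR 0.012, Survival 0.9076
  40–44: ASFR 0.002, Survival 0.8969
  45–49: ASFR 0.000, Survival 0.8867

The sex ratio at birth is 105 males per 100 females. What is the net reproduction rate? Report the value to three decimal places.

0.525

Proportion female at birth = 100 / (100 + 105) = 0.48780.
Each age group contributes 5 × ASFR × survival:
  20–24: 5 × 0.071 × 0.9403 = 0.33381
  25–29: 5 × 0.094 × 0.9259 = 0.43517
  30–34: 5 × 0.053 × 0.9174 = 0.24311
  35–39: 5 × 0.012 × 0.9076 = 0.05446
  40–44: 5 × 0.002 × 0.8969 = 0.00897
  45–49: 5 × 0.000 × 0.8867 = 0.00000
Sum = 1.07552
NRR = 0.48780 × 1.07552 = 0.52464
With NRR below 1 the population is below replacement fertility.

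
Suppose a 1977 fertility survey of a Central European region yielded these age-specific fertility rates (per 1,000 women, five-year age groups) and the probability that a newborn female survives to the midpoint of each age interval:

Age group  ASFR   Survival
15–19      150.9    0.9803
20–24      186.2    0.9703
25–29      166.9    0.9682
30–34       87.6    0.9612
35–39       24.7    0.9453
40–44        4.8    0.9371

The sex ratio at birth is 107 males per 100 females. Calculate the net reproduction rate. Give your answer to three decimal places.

Proportion female at birth = 100 / (100 + 107) = 0.48309.
Weighting each age-specific rate by interval width and survival:
  15–19: 5 × 150.9/1000 × 0.9803 = 0.73964
  20–24: 5 × 186.2/1000 × 0.9703 = 0.90335
  25–29: 5 × 166.9/1000 × 0.9682 = 0.80796
  30–34: 5 × 87.6/1000 × 0.9612 = 0.42101
  35–39: 5 × 24.7/1000 × 0.9453 = 0.11674
  40–44: 5 × 4.8/1000 × 0.9371 = 0.02249
Sum = 3.01119
NRR = 0.48309 × 3.01119 = 1.45468
NRR > 1, so each generation more than replaces itself.

1.455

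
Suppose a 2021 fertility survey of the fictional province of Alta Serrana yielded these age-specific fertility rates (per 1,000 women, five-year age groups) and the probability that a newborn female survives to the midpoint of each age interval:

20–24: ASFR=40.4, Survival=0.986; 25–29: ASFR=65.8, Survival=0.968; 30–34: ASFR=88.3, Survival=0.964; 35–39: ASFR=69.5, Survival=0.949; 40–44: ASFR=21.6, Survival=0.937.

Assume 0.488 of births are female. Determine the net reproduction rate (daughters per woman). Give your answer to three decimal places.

0.671

Proportion female at birth = 0.488.
Weighting each age-specific rate by interval width and survival:
  20–24: 5 × 40.4/1000 × 0.986 = 0.19917
  25–29: 5 × 65.8/1000 × 0.968 = 0.31847
  30–34: 5 × 88.3/1000 × 0.964 = 0.42561
  35–39: 5 × 69.5/1000 × 0.949 = 0.32978
  40–44: 5 × 21.6/1000 × 0.937 = 0.10120
Sum = 1.37423
NRR = 0.488 × 1.37423 = 0.67062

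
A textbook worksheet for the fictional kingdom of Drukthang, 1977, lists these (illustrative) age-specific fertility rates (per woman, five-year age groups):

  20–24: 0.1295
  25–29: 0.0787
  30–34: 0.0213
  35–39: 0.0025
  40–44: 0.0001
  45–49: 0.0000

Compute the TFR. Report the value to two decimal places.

Sum of ASFRs = 0.1295 + 0.0787 + 0.0213 + 0.0025 + 0.0001 + 0.0000 = 0.2321
TFR = 5 × 0.2321 = 1.1605

1.16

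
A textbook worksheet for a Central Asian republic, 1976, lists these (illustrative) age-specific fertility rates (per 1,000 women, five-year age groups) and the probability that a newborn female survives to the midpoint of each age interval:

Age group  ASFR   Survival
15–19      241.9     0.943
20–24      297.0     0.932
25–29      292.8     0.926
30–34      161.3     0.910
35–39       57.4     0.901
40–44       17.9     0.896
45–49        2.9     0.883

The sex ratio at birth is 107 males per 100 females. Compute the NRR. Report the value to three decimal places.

2.399

Proportion female at birth = 100 / (100 + 107) = 0.48309.
Each age group contributes 5 × ASFR × survival:
  15–19: 5 × 241.9/1000 × 0.943 = 1.14056
  20–24: 5 × 297.0/1000 × 0.932 = 1.38402
  25–29: 5 × 292.8/1000 × 0.926 = 1.35566
  30–34: 5 × 161.3/1000 × 0.910 = 0.73392
  35–39: 5 × 57.4/1000 × 0.901 = 0.25859
  40–44: 5 × 17.9/1000 × 0.896 = 0.08019
  45–49: 5 × 2.9/1000 × 0.883 = 0.01280
Sum = 4.96574
NRR = 0.48309 × 4.96574 = 2.39890
With NRR above 1 the population is above replacement fertility.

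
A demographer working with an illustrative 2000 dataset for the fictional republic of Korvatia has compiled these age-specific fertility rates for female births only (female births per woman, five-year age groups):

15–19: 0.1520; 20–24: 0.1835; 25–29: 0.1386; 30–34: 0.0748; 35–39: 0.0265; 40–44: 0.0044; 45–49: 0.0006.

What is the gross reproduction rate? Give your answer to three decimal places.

2.902

Sum of female ASFRs = 0.1520 + 0.1835 + 0.1386 + 0.0748 + 0.0265 + 0.0044 + 0.0006 = 0.5804
GRR = 5 × 0.5804 = 2.902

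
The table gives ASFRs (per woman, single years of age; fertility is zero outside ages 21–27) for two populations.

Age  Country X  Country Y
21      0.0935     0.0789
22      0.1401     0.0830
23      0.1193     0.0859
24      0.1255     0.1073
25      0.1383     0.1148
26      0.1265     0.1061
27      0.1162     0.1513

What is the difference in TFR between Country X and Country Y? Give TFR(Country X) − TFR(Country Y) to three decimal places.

0.132

Country X:
  Sum of ASFRs = 0.0935 + 0.1401 + 0.1193 + 0.1255 + 0.1383 + 0.1265 + 0.1162 = 0.8594
  TFR = 0.8594
Country Y:
  Sum of ASFRs = 0.0789 + 0.0830 + 0.0859 + 0.1073 + 0.1148 + 0.1061 + 0.1513 = 0.7273
  TFR = 0.7273
Difference = 0.8594 − 0.7273 = 0.1321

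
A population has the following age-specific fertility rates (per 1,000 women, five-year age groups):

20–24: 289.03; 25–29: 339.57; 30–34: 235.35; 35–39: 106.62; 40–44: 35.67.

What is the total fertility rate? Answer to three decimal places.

Sum of ASFRs = 289.03 + 339.57 + 235.35 + 106.62 + 35.67 = 1006.24
TFR = 5 × 1006.24 / 1000 = 5.0312

5.031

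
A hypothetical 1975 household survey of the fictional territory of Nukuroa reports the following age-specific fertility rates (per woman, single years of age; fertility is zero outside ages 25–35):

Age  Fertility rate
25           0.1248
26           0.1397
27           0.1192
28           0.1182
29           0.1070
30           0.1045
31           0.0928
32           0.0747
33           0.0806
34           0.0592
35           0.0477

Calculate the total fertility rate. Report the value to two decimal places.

Sum of ASFRs = 0.1248 + 0.1397 + 0.1192 + 0.1182 + 0.1070 + 0.1045 + 0.0928 + 0.0747 + 0.0806 + 0.0592 + 0.0477 = 1.0684
TFR = 1.0684

1.07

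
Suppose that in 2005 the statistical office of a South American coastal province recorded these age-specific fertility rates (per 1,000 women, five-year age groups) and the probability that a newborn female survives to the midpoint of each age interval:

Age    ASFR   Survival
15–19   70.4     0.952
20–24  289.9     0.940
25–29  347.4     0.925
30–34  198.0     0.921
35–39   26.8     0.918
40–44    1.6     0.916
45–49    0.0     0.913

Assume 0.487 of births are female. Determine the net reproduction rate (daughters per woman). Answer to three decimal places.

2.117

Proportion female at birth = 0.487.
Each age group contributes 5 × ASFR × survival:
  15–19: 5 × 70.4/1000 × 0.952 = 0.33510
  20–24: 5 × 289.9/1000 × 0.940 = 1.36253
  25–29: 5 × 347.4/1000 × 0.925 = 1.60673
  30–34: 5 × 198.0/1000 × 0.921 = 0.91179
  35–39: 5 × 26.8/1000 × 0.918 = 0.12301
  40–44: 5 × 1.6/1000 × 0.916 = 0.00733
  45–49: 5 × 0.0/1000 × 0.913 = 0.00000
Sum = 4.34649
NRR = 0.487 × 4.34649 = 2.11674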